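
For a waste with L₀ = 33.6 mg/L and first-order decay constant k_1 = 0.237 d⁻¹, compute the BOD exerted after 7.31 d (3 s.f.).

y ≈ 27.7 mg/L

y_t = L₀(1 − e^(−k_1 t)) = 33.6 × (1 − e^(−0.237×7.31))
= 33.6 × (1 − 0.1768) = 33.6 × 0.8232 = 27.66 mg/L.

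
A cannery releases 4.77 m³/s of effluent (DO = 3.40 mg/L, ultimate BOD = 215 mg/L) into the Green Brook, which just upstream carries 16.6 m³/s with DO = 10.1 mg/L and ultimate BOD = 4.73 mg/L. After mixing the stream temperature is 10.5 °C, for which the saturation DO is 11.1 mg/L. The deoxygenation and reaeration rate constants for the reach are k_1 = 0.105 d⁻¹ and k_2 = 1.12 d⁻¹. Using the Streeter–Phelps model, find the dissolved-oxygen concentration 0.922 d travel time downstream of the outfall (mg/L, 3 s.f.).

Mixed DO = (16.6×10.1 + 4.77×3.40)/(16.6+4.77) = 183.9/21.37 = 8.604 mg/L.
Mixed L₀ = (16.6×4.73 + 4.77×215)/(21.37) = 1104/21.37 = 51.66 mg/L.
Initial deficit D₀ = C_s − DO₀ = 11.1 − 8.604 = 2.496 mg/L.
D(0.922) = [0.105×51.66/(1.12−0.105)](e^(−0.105×0.922) − e^(−1.12×0.922)) + 2.496 e^(−1.12×0.922)
= 5.345 × (0.9077 − 0.3561) + 2.496 × 0.3561 = 3.837 mg/L.
DO = 11.1 − 3.837 = 7.263 mg/L.

DO ≈ 7.26 mg/L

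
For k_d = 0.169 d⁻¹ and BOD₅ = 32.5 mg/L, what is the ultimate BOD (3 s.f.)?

BOD₅ = L₀(1 − e^(−5k_d)) ⇒ L₀ = BOD₅ / (1 − e^(−5×0.169))
= 32.5 / (1 − 0.4296) = 32.5 / 0.5704 = 56.97 mg/L.

L₀ ≈ 57.0 mg/L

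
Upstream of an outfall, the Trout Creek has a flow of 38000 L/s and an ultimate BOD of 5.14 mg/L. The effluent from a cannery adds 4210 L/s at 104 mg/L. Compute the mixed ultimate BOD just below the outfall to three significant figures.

15.0 mg/L

Flow-weighted mixing: C = (Q_r C_r + Q_w C_w)/(Q_r + Q_w)
= (38000×5.14 + 4210×104)/(38000 + 4210) = 633200/42210 = 15.00 mg/L.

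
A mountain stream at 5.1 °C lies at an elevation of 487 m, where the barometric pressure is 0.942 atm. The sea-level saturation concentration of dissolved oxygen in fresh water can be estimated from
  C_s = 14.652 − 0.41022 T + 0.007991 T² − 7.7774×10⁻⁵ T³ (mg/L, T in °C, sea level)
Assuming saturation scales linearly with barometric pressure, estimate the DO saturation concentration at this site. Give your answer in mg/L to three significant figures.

C_s ≈ 12.0 mg/L

At sea level: C_s = 14.652 − 0.41022×5.1 + 0.007991×5.1² − 7.7774×10⁻⁵×5.1³ = 12.76 mg/L.
Pressure correction: C_s' = 12.76 × 0.942 = 12.02 mg/L.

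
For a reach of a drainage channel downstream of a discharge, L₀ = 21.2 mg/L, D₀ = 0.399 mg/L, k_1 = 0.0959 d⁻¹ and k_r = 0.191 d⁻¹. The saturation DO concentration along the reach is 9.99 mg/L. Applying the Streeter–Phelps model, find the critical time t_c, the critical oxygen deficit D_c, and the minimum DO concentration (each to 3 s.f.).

t_c = [1/(k_r−k_1)] ln[(k_r/k_1)(1 − D₀(k_r−k_1)/(k_1 L₀))]
= [1/(0.191−0.0959)] ln[(0.191/0.0959)(1 − 0.399×0.09510/(0.0959×21.2))]
= (1/0.09510) ln[1.992 × 0.9813] = 10.52 × ln(1.954) = 10.52 × 0.6701 = 7.047 d.
L(t_c) = L₀ e^(−k_1 t_c) = 21.2 × 0.5088 = 10.79 mg/L, and at the critical point k_r D_c = k_1 L, so D_c = (0.0959/0.191) × 10.79 = 5.416 mg/L.
Minimum DO = C_s − D_c = 9.99 − 5.416 = 4.574 mg/L.

t_c ≈ 7.05 d; D_c ≈ 5.42 mg/L; min DO ≈ 4.57 mg/L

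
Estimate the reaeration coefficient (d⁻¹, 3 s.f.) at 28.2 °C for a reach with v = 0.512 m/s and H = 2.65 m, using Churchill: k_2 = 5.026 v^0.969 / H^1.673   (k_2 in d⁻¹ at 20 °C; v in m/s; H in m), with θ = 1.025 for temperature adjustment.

k_2 ≈ 0.630 d⁻¹

k_2(20) = 5.026 × 0.512^0.969 / 2.65^1.673 = 5.026 × 0.5227 / 5.106 = 0.5145 d⁻¹.
k_2(28.2) = 0.5145 × 1.025^(28.2−20) = 0.5145 × 1.224 = 0.6300 d⁻¹.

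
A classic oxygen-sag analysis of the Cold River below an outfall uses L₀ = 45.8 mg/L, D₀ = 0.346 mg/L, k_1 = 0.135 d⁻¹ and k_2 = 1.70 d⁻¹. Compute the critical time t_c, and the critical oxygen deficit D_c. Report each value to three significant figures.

t_c ≈ 1.56 d; D_c ≈ 2.95 mg/L

t_c = [1/(k_2−k_1)] ln[(k_2/k_1)(1 − D₀(k_2−k_1)/(k_1 L₀))]
= [1/(1.70−0.135)] ln[(1.70/0.135)(1 − 0.346×1.565/(0.135×45.8))]
= (1/1.565) ln[12.59 × 0.9124] = 0.6390 × ln(11.49) = 0.6390 × 2.441 = 1.560 d.
L(t_c) = L₀ e^(−k_1 t_c) = 45.8 × 0.8101 = 37.10 mg/L, and at the critical point k_2 D_c = k_1 L, so D_c = (0.135/1.70) × 37.10 = 2.946 mg/L.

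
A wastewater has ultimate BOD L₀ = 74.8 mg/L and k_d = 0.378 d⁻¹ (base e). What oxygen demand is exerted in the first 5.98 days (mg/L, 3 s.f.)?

y ≈ 67.0 mg/L

y_t = L₀(1 − e^(−k_d t)) = 74.8 × (1 − e^(−0.378×5.98))
= 74.8 × (1 − 0.1043) = 74.8 × 0.8957 = 67.00 mg/L.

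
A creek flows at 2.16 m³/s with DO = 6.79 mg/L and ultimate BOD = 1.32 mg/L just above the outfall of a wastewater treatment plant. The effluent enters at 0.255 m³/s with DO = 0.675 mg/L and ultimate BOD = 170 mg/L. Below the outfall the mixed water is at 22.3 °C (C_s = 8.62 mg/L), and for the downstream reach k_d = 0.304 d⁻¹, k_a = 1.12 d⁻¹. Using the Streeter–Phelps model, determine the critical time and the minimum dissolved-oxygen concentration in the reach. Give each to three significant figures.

Mixed DO = (2.16×6.79 + 0.255×0.675)/(2.16+0.255) = 14.84/2.415 = 6.144 mg/L.
Mixed L₀ = (2.16×1.32 + 0.255×170)/(2.415) = 46.20/2.415 = 19.13 mg/L.
Initial deficit D₀ = C_s − DO₀ = 8.62 − 6.144 = 2.476 mg/L.
t_c = (1/0.8160) ln[(1.12/0.304)(1 − 2.476×0.8160/(0.304×19.13))] = 1.225 × ln(2.404) = 1.075 d.
D_c = (0.304/1.12) × 19.13 × e^(−0.304×1.075) = 0.2714 × 19.13 × 0.7212 = 3.745 mg/L.
Minimum DO = 8.62 − 3.745 = 4.875 mg/L.

t_c ≈ 1.08 d; minimum DO ≈ 4.88 mg/L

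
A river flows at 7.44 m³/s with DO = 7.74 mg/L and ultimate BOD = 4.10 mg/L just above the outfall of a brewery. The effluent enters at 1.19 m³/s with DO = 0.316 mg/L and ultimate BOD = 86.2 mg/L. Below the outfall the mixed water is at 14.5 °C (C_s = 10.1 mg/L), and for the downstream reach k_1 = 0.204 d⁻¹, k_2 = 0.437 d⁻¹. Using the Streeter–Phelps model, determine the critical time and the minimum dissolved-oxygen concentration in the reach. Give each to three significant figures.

t_c ≈ 2.03 d; minimum DO ≈ 5.34 mg/L

Mixed DO = (7.44×7.74 + 1.19×0.316)/(7.44+1.19) = 57.96/8.630 = 6.716 mg/L.
Mixed L₀ = (7.44×4.10 + 1.19×86.2)/(8.630) = 133.1/8.630 = 15.42 mg/L.
Initial deficit D₀ = C_s − DO₀ = 10.1 − 6.716 = 3.384 mg/L.
t_c = (1/0.2330) ln[(0.437/0.204)(1 − 3.384×0.2330/(0.204×15.42))] = 4.292 × ln(1.605) = 2.031 d.
D_c = (0.204/0.437) × 15.42 × e^(−0.204×2.031) = 0.4668 × 15.42 × 0.6607 = 4.756 mg/L.
Minimum DO = 10.1 − 4.756 = 5.344 mg/L.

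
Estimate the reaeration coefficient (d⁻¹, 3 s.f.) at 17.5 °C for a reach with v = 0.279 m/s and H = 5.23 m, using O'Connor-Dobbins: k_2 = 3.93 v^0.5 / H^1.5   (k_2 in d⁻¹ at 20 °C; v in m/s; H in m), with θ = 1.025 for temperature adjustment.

k_2 ≈ 0.163 d⁻¹

k_2(20) = 3.93 × 0.279^0.5 / 5.23^1.5 = 3.93 × 0.5282 / 11.96 = 0.1736 d⁻¹.
k_2(17.5) = 0.1736 × 1.025^(17.5−20) = 0.1736 × 0.9401 = 0.1632 d⁻¹.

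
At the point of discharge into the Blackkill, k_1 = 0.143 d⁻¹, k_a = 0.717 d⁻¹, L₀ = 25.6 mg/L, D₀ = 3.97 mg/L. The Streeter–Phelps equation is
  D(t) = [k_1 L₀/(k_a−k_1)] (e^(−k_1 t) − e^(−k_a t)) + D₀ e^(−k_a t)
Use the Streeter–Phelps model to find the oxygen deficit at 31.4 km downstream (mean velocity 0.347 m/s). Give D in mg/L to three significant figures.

D ≈ 4.35 mg/L

Travel time t = x/v = 31.4 km / (0.347 m/s) = 31400 m / 0.347 m/s = 90490 s = 1.047 d.
k_1 L₀/(k_a−k_1) = 0.143×25.6/(0.717−0.143) = 3.661/0.5740 = 6.378 mg/L.
e^(−k_1 t) = e^(−0.143×1.047) = 0.8609; e^(−k_a t) = e^(−0.717×1.047) = 0.4719.
D = 6.378 × (0.8609 − 0.4719) + 3.97 × 0.4719 = 2.481 + 1.874 = 4.354 mg/L.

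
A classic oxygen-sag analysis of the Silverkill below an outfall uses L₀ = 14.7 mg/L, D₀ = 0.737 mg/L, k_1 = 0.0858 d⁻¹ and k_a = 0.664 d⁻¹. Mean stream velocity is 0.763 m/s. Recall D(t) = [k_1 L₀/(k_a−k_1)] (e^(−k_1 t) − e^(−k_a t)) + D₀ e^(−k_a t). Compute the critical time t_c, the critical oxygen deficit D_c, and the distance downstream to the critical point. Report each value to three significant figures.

t_c ≈ 2.83 d; D_c ≈ 1.49 mg/L; x_c ≈ 186 km

With k_a/k_1 = 7.739 and 1 − D₀(k_a−k_1)/(k_1 L₀) = 0.6621,
t_c = ln(7.739 × 0.6621) / (0.664 − 0.0858) = ln(5.124) / 0.5782 = 1.634/0.5782 = 2.826 d.
L(t_c) = L₀ e^(−k_1 t_c) = 14.7 × 0.7847 = 11.53 mg/L, and at the critical point k_a D_c = k_1 L, so D_c = (0.0858/0.664) × 11.53 = 1.491 mg/L.
x_c = v t_c = 0.763 m/s × 2.826 d × 86400 s/d = 186300 m ≈ 186 km.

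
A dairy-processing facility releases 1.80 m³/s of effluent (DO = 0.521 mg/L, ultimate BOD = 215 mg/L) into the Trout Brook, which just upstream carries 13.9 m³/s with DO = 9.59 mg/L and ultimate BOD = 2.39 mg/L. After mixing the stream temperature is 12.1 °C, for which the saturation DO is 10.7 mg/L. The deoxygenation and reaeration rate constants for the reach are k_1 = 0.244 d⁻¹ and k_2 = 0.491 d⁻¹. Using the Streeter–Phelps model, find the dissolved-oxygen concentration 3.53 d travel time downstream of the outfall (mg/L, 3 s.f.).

Mixed DO = (13.9×9.59 + 1.80×0.521)/(13.9+1.80) = 134.2/15.70 = 8.550 mg/L.
Mixed L₀ = (13.9×2.39 + 1.80×215)/(15.70) = 420.2/15.70 = 26.77 mg/L.
Initial deficit D₀ = C_s − DO₀ = 10.7 − 8.550 = 2.150 mg/L.
D(3.53) = [0.244×26.77/(0.491−0.244)](e^(−0.244×3.53) − e^(−0.491×3.53)) + 2.150 e^(−0.491×3.53)
= 26.44 × (0.4226 − 0.1767) + 2.150 × 0.1767 = 6.881 mg/L.
DO = 10.7 − 6.881 = 3.819 mg/L.

DO ≈ 3.82 mg/L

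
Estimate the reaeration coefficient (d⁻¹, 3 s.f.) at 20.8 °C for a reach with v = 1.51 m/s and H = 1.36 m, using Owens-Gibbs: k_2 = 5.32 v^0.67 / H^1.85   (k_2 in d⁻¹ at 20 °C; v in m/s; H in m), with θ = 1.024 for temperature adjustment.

k_2(20) = 5.32 × 1.51^0.67 / 1.36^1.85 = 5.32 × 1.318 / 1.766 = 3.970 d⁻¹.
k_2(20.8) = 3.970 × 1.024^(20.8−20) = 3.970 × 1.019 = 4.046 d⁻¹.

k_2 ≈ 4.05 d⁻¹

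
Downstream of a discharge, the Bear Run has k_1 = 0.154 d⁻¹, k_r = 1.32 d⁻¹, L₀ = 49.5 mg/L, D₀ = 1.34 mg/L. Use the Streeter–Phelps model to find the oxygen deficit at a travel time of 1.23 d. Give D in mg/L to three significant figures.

k_1 L₀/(k_r−k_1) = 0.154×49.5/(1.32−0.154) = 7.623/1.166 = 6.538 mg/L.
e^(−k_1 t) = e^(−0.154×1.230) = 0.8274; e^(−k_r t) = e^(−1.32×1.230) = 0.1972.
D = 6.538 × (0.8274 − 0.1972) + 1.34 × 0.1972 = 4.120 + 0.2642 = 4.385 mg/L.

D ≈ 4.38 mg/L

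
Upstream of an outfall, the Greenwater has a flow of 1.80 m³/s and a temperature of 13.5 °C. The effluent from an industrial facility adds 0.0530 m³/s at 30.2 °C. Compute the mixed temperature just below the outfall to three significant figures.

14.0 °C

Flow-weighted mixing: C = (Q_r C_r + Q_w C_w)/(Q_r + Q_w)
= (1.80×13.5 + 0.0530×30.2)/(1.80 + 0.0530) = 25.90/1.853 = 13.98 °C.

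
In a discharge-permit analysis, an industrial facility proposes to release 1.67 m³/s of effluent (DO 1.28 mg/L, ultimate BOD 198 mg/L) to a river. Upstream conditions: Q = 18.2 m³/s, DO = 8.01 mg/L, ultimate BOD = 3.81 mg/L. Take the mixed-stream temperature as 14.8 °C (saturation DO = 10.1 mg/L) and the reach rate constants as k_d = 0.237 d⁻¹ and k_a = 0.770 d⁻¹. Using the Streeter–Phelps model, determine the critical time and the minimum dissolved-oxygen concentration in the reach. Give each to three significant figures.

Mixed DO = (18.2×8.01 + 1.67×1.28)/(18.2+1.67) = 147.9/19.87 = 7.444 mg/L.
Mixed L₀ = (18.2×3.81 + 1.67×198)/(19.87) = 400.0/19.87 = 20.13 mg/L.
Initial deficit D₀ = C_s − DO₀ = 10.1 − 7.444 = 2.656 mg/L.
t_c = (1/0.5330) ln[(0.770/0.237)(1 − 2.656×0.5330/(0.237×20.13))] = 1.876 × ln(2.285) = 1.550 d.
D_c = (0.237/0.770) × 20.13 × e^(−0.237×1.550) = 0.3078 × 20.13 × 0.6925 = 4.291 mg/L.
Minimum DO = 10.1 − 4.291 = 5.809 mg/L.

t_c ≈ 1.55 d; minimum DO ≈ 5.81 mg/L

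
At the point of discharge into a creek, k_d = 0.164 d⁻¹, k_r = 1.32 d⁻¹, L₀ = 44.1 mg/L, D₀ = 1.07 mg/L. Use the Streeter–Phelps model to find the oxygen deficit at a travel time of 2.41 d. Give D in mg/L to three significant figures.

k_d L₀/(k_r−k_d) = 0.164×44.1/(1.32−0.164) = 7.232/1.156 = 6.256 mg/L.
e^(−k_d t) = e^(−0.164×2.410) = 0.6735; e^(−k_r t) = e^(−1.32×2.410) = 0.04154.
D = 6.256 × (0.6735 − 0.04154) + 1.07 × 0.04154 = 3.954 + 0.04444 = 3.998 mg/L.

D ≈ 4.00 mg/L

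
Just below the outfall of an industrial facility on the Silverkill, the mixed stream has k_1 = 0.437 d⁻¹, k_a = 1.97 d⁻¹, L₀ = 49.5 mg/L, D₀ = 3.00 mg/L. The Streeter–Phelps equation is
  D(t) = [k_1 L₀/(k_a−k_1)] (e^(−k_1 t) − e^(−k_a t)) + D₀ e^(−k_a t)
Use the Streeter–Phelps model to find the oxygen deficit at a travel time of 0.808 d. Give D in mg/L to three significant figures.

D ≈ 7.65 mg/L

k_1 L₀/(k_a−k_1) = 0.437×49.5/(1.97−0.437) = 21.63/1.533 = 14.11 mg/L.
e^(−k_1 t) = e^(−0.437×0.8080) = 0.7025; e^(−k_a t) = e^(−1.97×0.8080) = 0.2036.
D = 14.11 × (0.7025 − 0.2036) + 3.00 × 0.2036 = 7.040 + 0.6107 = 7.651 mg/L.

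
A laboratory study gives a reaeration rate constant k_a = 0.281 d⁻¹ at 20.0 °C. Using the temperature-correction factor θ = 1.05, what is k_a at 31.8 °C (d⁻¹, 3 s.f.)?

k_a(T₂) = k_a(T₁) · θ^(T₂−T₁) = 0.281 × 1.05^(31.8−20.0)
= 0.281 × 1.05^11.8 = 0.281 × 1.778 = 0.4997 d⁻¹.

k_a ≈ 0.500 d⁻¹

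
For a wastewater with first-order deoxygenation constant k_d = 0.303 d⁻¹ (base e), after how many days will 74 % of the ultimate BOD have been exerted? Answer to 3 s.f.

y/L₀ = 1 − e^(−k_d t) = 0.74 ⇒ e^(−k_d t) = 0.260
t = −ln(0.260) / 0.303 = 1.347 / 0.303 = 4.446 d.

t ≈ 4.45 d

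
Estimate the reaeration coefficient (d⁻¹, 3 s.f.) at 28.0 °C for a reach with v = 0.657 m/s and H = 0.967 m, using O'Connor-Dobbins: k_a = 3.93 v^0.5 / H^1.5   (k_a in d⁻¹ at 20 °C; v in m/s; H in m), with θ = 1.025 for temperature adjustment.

k_a(20) = 3.93 × 0.657^0.5 / 0.967^1.5 = 3.93 × 0.8106 / 0.9509 = 3.350 d⁻¹.
k_a(28.0) = 3.350 × 1.025^(28.0−20) = 3.350 × 1.218 = 4.082 d⁻¹.

k_a ≈ 4.08 d⁻¹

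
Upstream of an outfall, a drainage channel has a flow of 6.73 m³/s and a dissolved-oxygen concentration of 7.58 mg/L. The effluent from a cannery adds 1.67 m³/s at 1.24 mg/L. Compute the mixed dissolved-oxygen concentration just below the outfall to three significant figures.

Flow-weighted mixing: C = (Q_r C_r + Q_w C_w)/(Q_r + Q_w)
= (6.73×7.58 + 1.67×1.24)/(6.73 + 1.67) = 53.08/8.400 = 6.320 mg/L.

6.32 mg/L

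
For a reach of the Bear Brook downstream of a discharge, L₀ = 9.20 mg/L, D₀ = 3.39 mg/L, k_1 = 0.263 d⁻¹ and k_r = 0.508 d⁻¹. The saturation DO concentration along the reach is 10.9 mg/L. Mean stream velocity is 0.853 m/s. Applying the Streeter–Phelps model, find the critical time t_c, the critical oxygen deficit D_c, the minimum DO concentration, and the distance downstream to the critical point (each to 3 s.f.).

With k_r/k_1 = 1.932 and 1 − D₀(k_r−k_1)/(k_1 L₀) = 0.6567,
t_c = ln(1.932 × 0.6567) / (0.508 − 0.263) = ln(1.269) / 0.2450 = 0.2379/0.2450 = 0.9709 d.
D_c = (k_1/k_r) L₀ e^(−k_1 t_c) = (0.263/0.508) × 9.20 × e^(−0.263×0.9709) = 0.5177 × 9.20 × 0.7747 = 3.690 mg/L.
Minimum DO = C_s − D_c = 10.9 − 3.690 = 7.210 mg/L.
x_c = v t_c = 0.853 m/s × 0.9709 d × 86400 s/d = 71550 m ≈ 71.6 km.

t_c ≈ 0.971 d; D_c ≈ 3.69 mg/L; min DO ≈ 7.21 mg/L; x_c ≈ 71.6 km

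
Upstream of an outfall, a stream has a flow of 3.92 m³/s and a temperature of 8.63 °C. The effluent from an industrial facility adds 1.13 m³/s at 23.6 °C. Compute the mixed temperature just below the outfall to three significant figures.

12.0 °C

Flow-weighted mixing: C = (Q_r C_r + Q_w C_w)/(Q_r + Q_w)
= (3.92×8.63 + 1.13×23.6)/(3.92 + 1.13) = 60.50/5.050 = 11.98 °C.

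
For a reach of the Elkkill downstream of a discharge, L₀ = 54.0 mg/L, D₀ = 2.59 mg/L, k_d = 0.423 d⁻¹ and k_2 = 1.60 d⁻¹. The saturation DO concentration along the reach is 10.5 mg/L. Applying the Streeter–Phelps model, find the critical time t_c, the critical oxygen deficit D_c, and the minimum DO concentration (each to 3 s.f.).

t_c ≈ 1.01 d; D_c ≈ 9.32 mg/L; min DO ≈ 1.18 mg/L

With k_2/k_d = 3.783 and 1 − D₀(k_2−k_d)/(k_d L₀) = 0.8665,
t_c = ln(3.783 × 0.8665) / (1.60 − 0.423) = ln(3.278) / 1.177 = 1.187/1.177 = 1.009 d.
L(t_c) = L₀ e^(−k_d t_c) = 54.0 × 0.6527 = 35.25 mg/L, and at the critical point k_2 D_c = k_d L, so D_c = (0.423/1.60) × 35.25 = 9.318 mg/L.
Minimum DO = C_s − D_c = 10.5 − 9.318 = 1.182 mg/L.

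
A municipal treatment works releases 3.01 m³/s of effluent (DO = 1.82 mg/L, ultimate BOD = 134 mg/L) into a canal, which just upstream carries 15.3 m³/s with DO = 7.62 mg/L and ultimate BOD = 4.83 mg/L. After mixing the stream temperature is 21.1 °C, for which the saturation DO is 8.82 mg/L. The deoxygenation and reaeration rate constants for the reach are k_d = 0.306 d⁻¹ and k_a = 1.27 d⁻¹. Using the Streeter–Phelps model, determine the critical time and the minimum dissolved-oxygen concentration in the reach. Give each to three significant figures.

t_c ≈ 1.16 d; minimum DO ≈ 4.42 mg/L

Mixed DO = (15.3×7.62 + 3.01×1.82)/(15.3+3.01) = 122.1/18.31 = 6.667 mg/L.
Mixed L₀ = (15.3×4.83 + 3.01×134)/(18.31) = 477.2/18.31 = 26.06 mg/L.
Initial deficit D₀ = C_s − DO₀ = 8.82 − 6.667 = 2.153 mg/L.
t_c = (1/0.9640) ln[(1.27/0.306)(1 − 2.153×0.9640/(0.306×26.06))] = 1.037 × ln(3.070) = 1.164 d.
D_c = (0.306/1.27) × 26.06 × e^(−0.306×1.164) = 0.2409 × 26.06 × 0.7004 = 4.399 mg/L.
Minimum DO = 8.82 − 4.399 = 4.421 mg/L.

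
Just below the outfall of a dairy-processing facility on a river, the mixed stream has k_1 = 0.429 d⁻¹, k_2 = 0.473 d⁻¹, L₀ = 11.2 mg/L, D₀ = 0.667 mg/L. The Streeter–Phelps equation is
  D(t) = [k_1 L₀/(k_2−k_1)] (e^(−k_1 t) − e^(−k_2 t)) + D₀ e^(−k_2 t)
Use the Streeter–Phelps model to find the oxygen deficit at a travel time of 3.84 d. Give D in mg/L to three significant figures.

D ≈ 3.38 mg/L

k_1 L₀/(k_2−k_1) = 0.429×11.2/(0.473−0.429) = 4.805/0.04400 = 109.2 mg/L.
e^(−k_1 t) = e^(−0.429×3.840) = 0.1926; e^(−k_2 t) = e^(−0.473×3.840) = 0.1626.
D = 109.2 × (0.1926 − 0.1626) + 0.667 × 0.1626 = 3.269 + 0.1085 = 3.377 mg/L.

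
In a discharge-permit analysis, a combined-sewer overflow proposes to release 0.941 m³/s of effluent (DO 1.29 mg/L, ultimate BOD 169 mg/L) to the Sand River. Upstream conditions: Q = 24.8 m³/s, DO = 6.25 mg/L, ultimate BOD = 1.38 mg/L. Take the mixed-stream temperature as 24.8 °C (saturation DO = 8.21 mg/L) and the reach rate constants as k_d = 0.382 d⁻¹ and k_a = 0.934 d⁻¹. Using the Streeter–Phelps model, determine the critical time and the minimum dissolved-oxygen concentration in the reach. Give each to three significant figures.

Mixed DO = (24.8×6.25 + 0.941×1.29)/(24.8+0.941) = 156.2/25.74 = 6.069 mg/L.
Mixed L₀ = (24.8×1.38 + 0.941×169)/(25.74) = 193.3/25.74 = 7.508 mg/L.
Initial deficit D₀ = C_s − DO₀ = 8.21 − 6.069 = 2.141 mg/L.
t_c = (1/0.5520) ln[(0.934/0.382)(1 − 2.141×0.5520/(0.382×7.508))] = 1.812 × ln(1.437) = 0.6572 d.
D_c = (0.382/0.934) × 7.508 × e^(−0.382×0.6572) = 0.4090 × 7.508 × 0.7780 = 2.389 mg/L.
Minimum DO = 8.21 − 2.389 = 5.821 mg/L.

t_c ≈ 0.657 d; minimum DO ≈ 5.82 mg/L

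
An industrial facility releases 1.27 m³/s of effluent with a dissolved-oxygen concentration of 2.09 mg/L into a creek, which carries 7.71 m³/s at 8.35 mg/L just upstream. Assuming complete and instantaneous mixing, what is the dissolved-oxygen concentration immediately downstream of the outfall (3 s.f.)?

7.46 mg/L

Flow-weighted mixing: C = (Q_r C_r + Q_w C_w)/(Q_r + Q_w)
= (7.71×8.35 + 1.27×2.09)/(7.71 + 1.27) = 67.03/8.980 = 7.465 mg/L.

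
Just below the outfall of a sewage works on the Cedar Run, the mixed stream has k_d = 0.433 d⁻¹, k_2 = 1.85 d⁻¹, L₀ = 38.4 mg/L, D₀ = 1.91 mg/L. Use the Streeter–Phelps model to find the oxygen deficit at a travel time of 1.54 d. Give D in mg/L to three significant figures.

D ≈ 5.45 mg/L

k_d L₀/(k_2−k_d) = 0.433×38.4/(1.85−0.433) = 16.63/1.417 = 11.73 mg/L.
e^(−k_d t) = e^(−0.433×1.540) = 0.5133; e^(−k_2 t) = e^(−1.85×1.540) = 0.05790.
D = 11.73 × (0.5133 − 0.05790) + 1.91 × 0.05790 = 5.344 + 0.1106 = 5.455 mg/L.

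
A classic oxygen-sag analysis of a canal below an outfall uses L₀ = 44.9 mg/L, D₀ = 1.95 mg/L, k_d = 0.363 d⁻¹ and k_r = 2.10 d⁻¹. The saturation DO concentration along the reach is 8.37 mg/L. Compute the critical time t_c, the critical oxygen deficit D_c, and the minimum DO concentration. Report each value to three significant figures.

At the critical point dD/dt = 0, so k_d L₀ e^(−k_d t) = k_r D. Substituting D(t) from the Streeter–Phelps equation and solving for t gives
t_c = ln[(k_r/k_d)(1 − D₀(k_r−k_d)/(k_d L₀))] / (k_r−k_d).
Here k_r−k_d = 1.737 d⁻¹ and 1 − D₀(k_r−k_d)/(k_d L₀) = 1 − 1.95×1.737/(0.363×44.9) = 0.7922, so
t_c = ln(5.785 × 0.7922) / 1.737 = 1.522 / 1.737 = 0.8764 d.
L(t_c) = L₀ e^(−k_d t_c) = 44.9 × 0.7275 = 32.66 mg/L, and at the critical point k_r D_c = k_d L, so D_c = (0.363/2.10) × 32.66 = 5.646 mg/L.
Minimum DO = C_s − D_c = 8.37 − 5.646 = 2.724 mg/L.

t_c ≈ 0.876 d; D_c ≈ 5.65 mg/L; min DO ≈ 2.72 mg/L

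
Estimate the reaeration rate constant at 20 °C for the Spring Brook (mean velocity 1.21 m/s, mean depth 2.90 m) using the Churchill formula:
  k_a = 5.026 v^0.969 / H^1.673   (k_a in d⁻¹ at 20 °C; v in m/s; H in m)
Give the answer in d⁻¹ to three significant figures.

k_a = 5.026 × 1.21^0.969 / 2.90^1.673 = 5.026 × 1.203 / 5.937 = 1.018 d⁻¹.

k_a ≈ 1.02 d⁻¹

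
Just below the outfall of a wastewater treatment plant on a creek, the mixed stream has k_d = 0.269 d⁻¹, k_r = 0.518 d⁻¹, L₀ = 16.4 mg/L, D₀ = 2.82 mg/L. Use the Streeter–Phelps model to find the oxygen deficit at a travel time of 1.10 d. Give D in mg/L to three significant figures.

k_d L₀/(k_r−k_d) = 0.269×16.4/(0.518−0.269) = 4.412/0.2490 = 17.72 mg/L.
e^(−k_d t) = e^(−0.269×1.100) = 0.7439; e^(−k_r t) = e^(−0.518×1.100) = 0.5656.
D = 17.72 × (0.7439 − 0.5656) + 2.82 × 0.5656 = 3.158 + 1.595 = 4.753 mg/L.

D ≈ 4.75 mg/L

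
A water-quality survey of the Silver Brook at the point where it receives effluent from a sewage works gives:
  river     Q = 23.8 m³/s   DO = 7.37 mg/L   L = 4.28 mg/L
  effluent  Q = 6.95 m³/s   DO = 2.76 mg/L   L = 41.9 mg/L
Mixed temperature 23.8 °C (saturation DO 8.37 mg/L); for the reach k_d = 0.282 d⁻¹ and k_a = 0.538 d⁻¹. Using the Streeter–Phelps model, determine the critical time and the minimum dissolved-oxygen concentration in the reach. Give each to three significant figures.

t_c ≈ 1.91 d; minimum DO ≈ 4.46 mg/L

Mixed DO = (23.8×7.37 + 6.95×2.76)/(23.8+6.95) = 194.6/30.75 = 6.328 mg/L.
Mixed L₀ = (23.8×4.28 + 6.95×41.9)/(30.75) = 393.1/30.75 = 12.78 mg/L.
Initial deficit D₀ = C_s − DO₀ = 8.37 − 6.328 = 2.042 mg/L.
t_c = (1/0.2560) ln[(0.538/0.282)(1 − 2.042×0.2560/(0.282×12.78))] = 3.906 × ln(1.631) = 1.911 d.
D_c = (0.282/0.538) × 12.78 × e^(−0.282×1.911) = 0.5242 × 12.78 × 0.5833 = 3.909 mg/L.
Minimum DO = 8.37 − 3.909 = 4.461 mg/L.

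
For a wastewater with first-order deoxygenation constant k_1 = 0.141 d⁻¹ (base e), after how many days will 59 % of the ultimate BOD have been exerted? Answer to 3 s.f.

t ≈ 6.32 d

y/L₀ = 1 − e^(−k_1 t) = 0.59 ⇒ e^(−k_1 t) = 0.410
t = −ln(0.410) / 0.141 = 0.8916 / 0.141 = 6.323 d.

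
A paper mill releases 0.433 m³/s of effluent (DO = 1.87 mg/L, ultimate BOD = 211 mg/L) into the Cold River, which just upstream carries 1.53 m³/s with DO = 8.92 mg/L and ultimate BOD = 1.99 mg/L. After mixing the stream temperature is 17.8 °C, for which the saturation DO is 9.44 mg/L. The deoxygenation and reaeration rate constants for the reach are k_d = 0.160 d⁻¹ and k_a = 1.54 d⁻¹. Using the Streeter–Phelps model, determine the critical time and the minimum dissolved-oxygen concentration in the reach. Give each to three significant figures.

t_c ≈ 1.30 d; minimum DO ≈ 5.38 mg/L

Mixed DO = (1.53×8.92 + 0.433×1.87)/(1.53+0.433) = 14.46/1.963 = 7.365 mg/L.
Mixed L₀ = (1.53×1.99 + 0.433×211)/(1.963) = 94.41/1.963 = 48.09 mg/L.
Initial deficit D₀ = C_s − DO₀ = 9.44 − 7.365 = 2.075 mg/L.
t_c = (1/1.380) ln[(1.54/0.160)(1 − 2.075×1.380/(0.160×48.09))] = 0.7246 × ln(6.043) = 1.304 d.
D_c = (0.160/1.54) × 48.09 × e^(−0.160×1.304) = 0.1039 × 48.09 × 0.8117 = 4.056 mg/L.
Minimum DO = 9.44 − 4.056 = 5.384 mg/L.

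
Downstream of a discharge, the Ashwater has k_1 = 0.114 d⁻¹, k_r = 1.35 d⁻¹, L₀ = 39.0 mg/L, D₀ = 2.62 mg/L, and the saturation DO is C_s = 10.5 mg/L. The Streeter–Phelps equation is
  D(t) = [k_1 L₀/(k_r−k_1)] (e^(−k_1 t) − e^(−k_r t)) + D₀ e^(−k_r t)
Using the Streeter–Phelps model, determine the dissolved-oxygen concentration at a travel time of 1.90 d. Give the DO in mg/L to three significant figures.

DO ≈ 7.68 mg/L

k_1 L₀/(k_r−k_1) = 0.114×39.0/(1.35−0.114) = 4.446/1.236 = 3.597 mg/L.
e^(−k_1 t) = e^(−0.114×1.900) = 0.8053; e^(−k_r t) = e^(−1.35×1.900) = 0.07692.
D = 3.597 × (0.8053 − 0.07692) + 2.62 × 0.07692 = 2.620 + 0.2015 = 2.821 mg/L.
DO = C_s − D = 10.5 − 2.821 = 7.679 mg/L.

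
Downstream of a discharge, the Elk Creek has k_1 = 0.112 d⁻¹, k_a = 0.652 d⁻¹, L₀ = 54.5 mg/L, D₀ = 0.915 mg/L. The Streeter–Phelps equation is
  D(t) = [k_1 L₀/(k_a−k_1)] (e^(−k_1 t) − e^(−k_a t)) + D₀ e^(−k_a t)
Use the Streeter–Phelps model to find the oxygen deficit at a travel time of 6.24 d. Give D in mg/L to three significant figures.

k_1 L₀/(k_a−k_1) = 0.112×54.5/(0.652−0.112) = 6.104/0.5400 = 11.30 mg/L.
e^(−k_1 t) = e^(−0.112×6.240) = 0.4971; e^(−k_a t) = e^(−0.652×6.240) = 0.01710.
D = 11.30 × (0.4971 − 0.01710) + 0.915 × 0.01710 = 5.426 + 0.01565 = 5.442 mg/L.

D ≈ 5.44 mg/L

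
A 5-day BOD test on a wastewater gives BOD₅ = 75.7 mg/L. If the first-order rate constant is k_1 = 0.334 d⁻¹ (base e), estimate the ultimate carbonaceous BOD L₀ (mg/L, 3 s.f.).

L₀ ≈ 93.3 mg/L

BOD₅ = L₀(1 − e^(−5k_1)) ⇒ L₀ = BOD₅ / (1 − e^(−5×0.334))
= 75.7 / (1 − 0.1882) = 75.7 / 0.8118 = 93.25 mg/L.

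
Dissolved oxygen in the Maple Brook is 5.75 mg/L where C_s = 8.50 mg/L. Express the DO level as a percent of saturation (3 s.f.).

67.6 % saturation

% saturation = C/C_s × 100 = 5.75/8.50 × 100 = 67.6 %.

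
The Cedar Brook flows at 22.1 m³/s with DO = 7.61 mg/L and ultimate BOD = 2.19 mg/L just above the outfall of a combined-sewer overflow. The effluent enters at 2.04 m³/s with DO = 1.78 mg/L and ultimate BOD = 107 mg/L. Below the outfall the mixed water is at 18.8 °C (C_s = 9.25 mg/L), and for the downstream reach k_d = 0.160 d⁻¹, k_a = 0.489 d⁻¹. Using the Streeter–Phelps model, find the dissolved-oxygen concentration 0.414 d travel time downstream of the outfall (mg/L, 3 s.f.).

DO ≈ 6.87 mg/L

Mixed DO = (22.1×7.61 + 2.04×1.78)/(22.1+2.04) = 171.8/24.14 = 7.117 mg/L.
Mixed L₀ = (22.1×2.19 + 2.04×107)/(24.14) = 266.7/24.14 = 11.05 mg/L.
Initial deficit D₀ = C_s − DO₀ = 9.25 − 7.117 = 2.133 mg/L.
D(0.414) = [0.160×11.05/(0.489−0.160)](e^(−0.160×0.414) − e^(−0.489×0.414)) + 2.133 e^(−0.489×0.414)
= 5.372 × (0.9359 − 0.8167) + 2.133 × 0.8167 = 2.382 mg/L.
DO = 9.25 − 2.382 = 6.868 mg/L.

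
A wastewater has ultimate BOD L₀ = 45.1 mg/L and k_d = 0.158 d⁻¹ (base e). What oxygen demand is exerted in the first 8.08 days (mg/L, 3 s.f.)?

y ≈ 32.5 mg/L

y_t = L₀(1 − e^(−k_d t)) = 45.1 × (1 − e^(−0.158×8.08))
= 45.1 × (1 − 0.2790) = 45.1 × 0.7210 = 32.52 mg/L.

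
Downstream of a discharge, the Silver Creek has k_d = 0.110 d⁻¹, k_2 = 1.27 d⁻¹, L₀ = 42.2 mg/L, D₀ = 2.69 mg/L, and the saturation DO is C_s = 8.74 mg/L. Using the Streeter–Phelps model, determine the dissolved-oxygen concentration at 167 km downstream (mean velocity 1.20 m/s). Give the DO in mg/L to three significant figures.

DO ≈ 5.56 mg/L

Travel time t = x/v = 167 km / (1.20 m/s) = 167000 m / 1.20 m/s = 139200 s = 1.611 d.
k_d L₀/(k_2−k_d) = 0.110×42.2/(1.27−0.110) = 4.642/1.160 = 4.002 mg/L.
e^(−k_d t) = e^(−0.110×1.611) = 0.8376; e^(−k_2 t) = e^(−1.27×1.611) = 0.1293.
D = 4.002 × (0.8376 − 0.1293) + 2.69 × 0.1293 = 2.835 + 0.3478 = 3.182 mg/L.
DO = C_s − D = 8.74 − 3.182 = 5.558 mg/L.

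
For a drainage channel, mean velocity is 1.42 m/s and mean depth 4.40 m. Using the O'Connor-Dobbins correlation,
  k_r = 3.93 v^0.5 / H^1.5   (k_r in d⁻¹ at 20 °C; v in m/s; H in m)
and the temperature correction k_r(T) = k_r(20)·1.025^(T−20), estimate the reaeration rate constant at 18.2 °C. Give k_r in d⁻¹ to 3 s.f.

k_r(20) = 3.93 × 1.42^0.5 / 4.40^1.5 = 3.93 × 1.192 / 9.230 = 0.5074 d⁻¹.
k_r(18.2) = 0.5074 × 1.025^(18.2−20) = 0.5074 × 0.9565 = 0.4853 d⁻¹.

k_r ≈ 0.485 d⁻¹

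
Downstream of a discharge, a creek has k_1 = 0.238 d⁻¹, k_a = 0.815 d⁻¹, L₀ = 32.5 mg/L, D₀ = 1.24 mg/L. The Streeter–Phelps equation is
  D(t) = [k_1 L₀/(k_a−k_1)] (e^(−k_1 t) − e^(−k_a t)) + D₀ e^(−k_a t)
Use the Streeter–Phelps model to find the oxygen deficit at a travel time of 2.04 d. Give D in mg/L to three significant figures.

k_1 L₀/(k_a−k_1) = 0.238×32.5/(0.815−0.238) = 7.735/0.5770 = 13.41 mg/L.
e^(−k_1 t) = e^(−0.238×2.040) = 0.6154; e^(−k_a t) = e^(−0.815×2.040) = 0.1896.
D = 13.41 × (0.6154 − 0.1896) + 1.24 × 0.1896 = 5.707 + 0.2352 = 5.942 mg/L.

D ≈ 5.94 mg/L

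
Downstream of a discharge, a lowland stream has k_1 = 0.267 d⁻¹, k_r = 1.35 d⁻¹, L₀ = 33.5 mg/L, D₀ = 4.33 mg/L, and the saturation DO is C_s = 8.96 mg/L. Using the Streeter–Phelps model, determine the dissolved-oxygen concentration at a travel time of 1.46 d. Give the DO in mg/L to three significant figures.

DO ≈ 3.91 mg/L

k_1 L₀/(k_r−k_1) = 0.267×33.5/(1.35−0.267) = 8.944/1.083 = 8.259 mg/L.
e^(−k_1 t) = e^(−0.267×1.460) = 0.6772; e^(−k_r t) = e^(−1.35×1.460) = 0.1393.
D = 8.259 × (0.6772 − 0.1393) + 4.33 × 0.1393 = 4.442 + 0.6032 = 5.045 mg/L.
DO = C_s − D = 8.96 − 5.045 = 3.915 mg/L.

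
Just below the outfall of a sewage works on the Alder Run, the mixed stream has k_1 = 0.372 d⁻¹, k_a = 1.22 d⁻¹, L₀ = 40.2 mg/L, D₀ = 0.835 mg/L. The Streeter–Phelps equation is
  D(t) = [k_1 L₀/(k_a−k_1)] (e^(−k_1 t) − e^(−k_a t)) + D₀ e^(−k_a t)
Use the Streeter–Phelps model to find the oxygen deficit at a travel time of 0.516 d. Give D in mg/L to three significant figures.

D ≈ 5.60 mg/L

k_1 L₀/(k_a−k_1) = 0.372×40.2/(1.22−0.372) = 14.95/0.8480 = 17.63 mg/L.
e^(−k_1 t) = e^(−0.372×0.5160) = 0.8253; e^(−k_a t) = e^(−1.22×0.5160) = 0.5328.
D = 17.63 × (0.8253 − 0.5328) + 0.835 × 0.5328 = 5.158 + 0.4449 = 5.603 mg/L.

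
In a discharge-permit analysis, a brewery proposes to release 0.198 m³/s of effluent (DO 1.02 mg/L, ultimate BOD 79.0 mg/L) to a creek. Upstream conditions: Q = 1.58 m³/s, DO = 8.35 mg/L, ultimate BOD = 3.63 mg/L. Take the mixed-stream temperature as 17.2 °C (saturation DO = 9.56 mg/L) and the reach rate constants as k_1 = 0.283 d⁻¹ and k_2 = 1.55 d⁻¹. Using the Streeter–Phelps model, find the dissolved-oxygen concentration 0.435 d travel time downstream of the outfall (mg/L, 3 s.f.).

Mixed DO = (1.58×8.35 + 0.198×1.02)/(1.58+0.198) = 13.39/1.778 = 7.534 mg/L.
Mixed L₀ = (1.58×3.63 + 0.198×79.0)/(1.778) = 21.38/1.778 = 12.02 mg/L.
Initial deficit D₀ = C_s − DO₀ = 9.56 − 7.534 = 2.026 mg/L.
D(0.435) = [0.283×12.02/(1.55−0.283)](e^(−0.283×0.435) − e^(−1.55×0.435)) + 2.026 e^(−1.55×0.435)
= 2.686 × (0.8842 − 0.5095) + 2.026 × 0.5095 = 2.039 mg/L.
DO = 9.56 − 2.039 = 7.521 mg/L.

DO ≈ 7.52 mg/L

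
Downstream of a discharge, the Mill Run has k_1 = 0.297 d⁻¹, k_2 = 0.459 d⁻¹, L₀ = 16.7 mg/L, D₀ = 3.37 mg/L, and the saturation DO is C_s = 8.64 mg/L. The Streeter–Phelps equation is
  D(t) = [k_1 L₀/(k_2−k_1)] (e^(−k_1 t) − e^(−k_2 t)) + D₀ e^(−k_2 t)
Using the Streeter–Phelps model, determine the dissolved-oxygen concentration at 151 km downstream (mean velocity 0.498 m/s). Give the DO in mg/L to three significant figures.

Travel time t = x/v = 151 km / (0.498 m/s) = 151000 m / 0.498 m/s = 303200 s = 3.509 d.
k_1 L₀/(k_2−k_1) = 0.297×16.7/(0.459−0.297) = 4.960/0.1620 = 30.62 mg/L.
e^(−k_1 t) = e^(−0.297×3.509) = 0.3526; e^(−k_2 t) = e^(−0.459×3.509) = 0.1997.
D = 30.62 × (0.3526 − 0.1997) + 3.37 × 0.1997 = 4.682 + 0.6731 = 5.355 mg/L.
DO = C_s − D = 8.64 − 5.355 = 3.285 mg/L.

DO ≈ 3.29 mg/L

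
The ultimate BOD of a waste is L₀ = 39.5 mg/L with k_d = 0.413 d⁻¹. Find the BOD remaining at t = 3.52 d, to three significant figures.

L ≈ 9.23 mg/L

L_t = L₀ e^(−k_d t) = 39.5 × e^(−0.413×3.52) = 39.5 × 0.2337 = 9.231 mg/L.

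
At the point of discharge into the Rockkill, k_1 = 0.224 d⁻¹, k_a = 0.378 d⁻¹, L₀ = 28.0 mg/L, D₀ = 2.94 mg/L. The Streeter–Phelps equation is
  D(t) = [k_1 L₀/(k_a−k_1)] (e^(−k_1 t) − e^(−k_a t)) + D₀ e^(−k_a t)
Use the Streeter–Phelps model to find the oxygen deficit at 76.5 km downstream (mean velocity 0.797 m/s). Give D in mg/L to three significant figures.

D ≈ 6.93 mg/L

Travel time t = x/v = 76.5 km / (0.797 m/s) = 76500 m / 0.797 m/s = 95980 s = 1.111 d.
k_1 L₀/(k_a−k_1) = 0.224×28.0/(0.378−0.224) = 6.272/0.1540 = 40.73 mg/L.
e^(−k_1 t) = e^(−0.224×1.111) = 0.7797; e^(−k_a t) = e^(−0.378×1.111) = 0.6571.
D = 40.73 × (0.7797 − 0.6571) + 2.94 × 0.6571 = 4.993 + 1.932 = 6.925 mg/L.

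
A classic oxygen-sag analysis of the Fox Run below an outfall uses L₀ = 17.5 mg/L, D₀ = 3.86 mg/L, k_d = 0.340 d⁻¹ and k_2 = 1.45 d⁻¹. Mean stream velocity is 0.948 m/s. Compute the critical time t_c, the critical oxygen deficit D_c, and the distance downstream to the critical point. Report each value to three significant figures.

t_c = [1/(k_2−k_d)] ln[(k_2/k_d)(1 − D₀(k_2−k_d)/(k_d L₀))]
= [1/(1.45−0.340)] ln[(1.45/0.340)(1 − 3.86×1.110/(0.340×17.5))]
= (1/1.110) ln[4.265 × 0.2799] = 0.9009 × ln(1.194) = 0.9009 × 0.1770 = 0.1595 d.
D_c = (k_d/k_2) L₀ e^(−k_d t_c) = (0.340/1.45) × 17.5 × e^(−0.340×0.1595) = 0.2345 × 17.5 × 0.9472 = 3.887 mg/L.
x_c = v t_c = 0.948 m/s × 0.1595 d × 86400 s/d = 13060 m ≈ 13.1 km.

t_c ≈ 0.160 d; D_c ≈ 3.89 mg/L; x_c ≈ 13.1 km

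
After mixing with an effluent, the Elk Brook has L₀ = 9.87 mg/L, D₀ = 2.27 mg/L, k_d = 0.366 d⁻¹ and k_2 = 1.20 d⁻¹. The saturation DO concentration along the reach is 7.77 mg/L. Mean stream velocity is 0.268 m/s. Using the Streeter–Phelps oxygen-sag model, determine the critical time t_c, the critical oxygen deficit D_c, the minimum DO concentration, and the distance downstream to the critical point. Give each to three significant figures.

t_c ≈ 0.534 d; D_c ≈ 2.48 mg/L; min DO ≈ 5.29 mg/L; x_c ≈ 12.4 km

With k_2/k_d = 3.279 and 1 − D₀(k_2−k_d)/(k_d L₀) = 0.4759,
t_c = ln(3.279 × 0.4759) / (1.20 − 0.366) = ln(1.560) / 0.8340 = 0.4449/0.8340 = 0.5335 d.
L(t_c) = L₀ e^(−k_d t_c) = 9.87 × 0.8226 = 8.119 mg/L, and at the critical point k_2 D_c = k_d L, so D_c = (0.366/1.20) × 8.119 = 2.476 mg/L.
Minimum DO = C_s − D_c = 7.77 − 2.476 = 5.294 mg/L.
x_c = v t_c = 0.268 m/s × 0.5335 d × 86400 s/d = 12350 m ≈ 12.4 km.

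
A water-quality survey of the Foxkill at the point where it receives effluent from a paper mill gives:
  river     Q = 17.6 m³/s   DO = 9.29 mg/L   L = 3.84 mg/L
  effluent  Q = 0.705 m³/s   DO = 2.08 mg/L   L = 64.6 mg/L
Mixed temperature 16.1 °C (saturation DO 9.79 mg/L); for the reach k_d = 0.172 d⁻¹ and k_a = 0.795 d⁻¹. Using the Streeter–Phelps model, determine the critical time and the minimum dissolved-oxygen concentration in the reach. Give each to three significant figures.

Mixed DO = (17.6×9.29 + 0.705×2.08)/(17.6+0.705) = 165.0/18.30 = 9.012 mg/L.
Mixed L₀ = (17.6×3.84 + 0.705×64.6)/(18.30) = 113.1/18.30 = 6.180 mg/L.
Initial deficit D₀ = C_s − DO₀ = 9.79 − 9.012 = 0.7777 mg/L.
t_c = (1/0.6230) ln[(0.795/0.172)(1 − 0.7777×0.6230/(0.172×6.180))] = 1.605 × ln(2.515) = 1.481 d.
D_c = (0.172/0.795) × 6.180 × e^(−0.172×1.481) = 0.2164 × 6.180 × 0.7752 = 1.036 mg/L.
Minimum DO = 9.79 − 1.036 = 8.754 mg/L.

t_c ≈ 1.48 d; minimum DO ≈ 8.75 mg/L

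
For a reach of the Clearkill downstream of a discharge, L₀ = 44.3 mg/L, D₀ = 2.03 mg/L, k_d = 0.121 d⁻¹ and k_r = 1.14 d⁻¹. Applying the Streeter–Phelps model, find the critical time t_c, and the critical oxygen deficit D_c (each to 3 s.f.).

t_c ≈ 1.72 d; D_c ≈ 3.82 mg/L

t_c = [1/(k_r−k_d)] ln[(k_r/k_d)(1 − D₀(k_r−k_d)/(k_d L₀))]
= [1/(1.14−0.121)] ln[(1.14/0.121)(1 − 2.03×1.019/(0.121×44.3))]
= (1/1.019) ln[9.421 × 0.6141] = 0.9814 × ln(5.786) = 0.9814 × 1.755 = 1.723 d.
L(t_c) = L₀ e^(−k_d t_c) = 44.3 × 0.8118 = 35.96 mg/L, and at the critical point k_r D_c = k_d L, so D_c = (0.121/1.14) × 35.96 = 3.817 mg/L.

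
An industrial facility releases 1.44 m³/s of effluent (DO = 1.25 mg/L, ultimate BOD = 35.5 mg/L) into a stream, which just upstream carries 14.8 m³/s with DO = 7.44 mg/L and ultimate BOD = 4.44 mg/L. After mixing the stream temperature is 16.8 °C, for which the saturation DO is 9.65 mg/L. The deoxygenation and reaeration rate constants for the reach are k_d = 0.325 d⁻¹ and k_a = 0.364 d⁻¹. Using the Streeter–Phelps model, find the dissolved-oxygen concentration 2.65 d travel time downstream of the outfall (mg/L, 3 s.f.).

Mixed DO = (14.8×7.44 + 1.44×1.25)/(14.8+1.44) = 111.9/16.24 = 6.891 mg/L.
Mixed L₀ = (14.8×4.44 + 1.44×35.5)/(16.24) = 116.8/16.24 = 7.194 mg/L.
Initial deficit D₀ = C_s − DO₀ = 9.65 − 6.891 = 2.759 mg/L.
D(2.65) = [0.325×7.194/(0.364−0.325)](e^(−0.325×2.65) − e^(−0.364×2.65)) + 2.759 e^(−0.364×2.65)
= 59.95 × (0.4226 − 0.3811) + 2.759 × 0.3811 = 3.539 mg/L.
DO = 9.65 − 3.539 = 6.111 mg/L.

DO ≈ 6.11 mg/L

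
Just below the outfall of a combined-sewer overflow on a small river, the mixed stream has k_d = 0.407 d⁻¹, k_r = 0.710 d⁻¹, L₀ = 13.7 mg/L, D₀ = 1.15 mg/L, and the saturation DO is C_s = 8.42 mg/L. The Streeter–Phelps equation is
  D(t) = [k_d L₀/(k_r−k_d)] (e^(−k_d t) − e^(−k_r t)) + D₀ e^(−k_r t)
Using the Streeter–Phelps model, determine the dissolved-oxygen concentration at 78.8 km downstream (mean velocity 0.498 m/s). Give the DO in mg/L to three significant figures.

Travel time t = x/v = 78.8 km / (0.498 m/s) = 78800 m / 0.498 m/s = 158200 s = 1.831 d.
k_d L₀/(k_r−k_d) = 0.407×13.7/(0.710−0.407) = 5.576/0.3030 = 18.40 mg/L.
e^(−k_d t) = e^(−0.407×1.831) = 0.4746; e^(−k_r t) = e^(−0.710×1.831) = 0.2725.
D = 18.40 × (0.4746 − 0.2725) + 1.15 × 0.2725 = 3.719 + 0.3133 = 4.032 mg/L.
DO = C_s − D = 8.42 − 4.032 = 4.388 mg/L.

DO ≈ 4.39 mg/L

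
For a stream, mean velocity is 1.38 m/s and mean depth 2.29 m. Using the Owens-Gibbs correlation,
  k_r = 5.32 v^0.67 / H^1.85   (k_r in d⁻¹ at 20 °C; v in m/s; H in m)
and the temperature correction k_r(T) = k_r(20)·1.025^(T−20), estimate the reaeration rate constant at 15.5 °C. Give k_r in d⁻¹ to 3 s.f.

k_r ≈ 1.28 d⁻¹

k_r(20) = 5.32 × 1.38^0.67 / 2.29^1.85 = 5.32 × 1.241 / 4.631 = 1.425 d⁻¹.
k_r(15.5) = 1.425 × 1.025^(15.5−20) = 1.425 × 0.8948 = 1.275 d⁻¹.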